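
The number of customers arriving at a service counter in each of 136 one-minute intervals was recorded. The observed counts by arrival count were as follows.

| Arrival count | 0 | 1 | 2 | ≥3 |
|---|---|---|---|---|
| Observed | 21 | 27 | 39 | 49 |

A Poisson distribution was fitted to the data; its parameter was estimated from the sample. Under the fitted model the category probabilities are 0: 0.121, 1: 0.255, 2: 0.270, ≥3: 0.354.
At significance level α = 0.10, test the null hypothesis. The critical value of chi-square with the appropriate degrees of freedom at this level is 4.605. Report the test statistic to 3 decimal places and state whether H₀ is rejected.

Expected counts E_i = n·p_i: 136×0.121 = 16.456, 136×0.255 = 34.68, 136×0.270 = 36.72, 136×0.354 = 48.144.
χ² = (21−16.456)²/16.456 + (27−34.68)²/34.68 + (39−36.72)²/36.72 + (49−48.144)²/48.144
   = 1.2547 + 1.7008 + 0.1416 + 0.0152
Sum = 3.112
df = 2. Since 3.112 < 4.605, we do not reject H₀.

3.112; do not reject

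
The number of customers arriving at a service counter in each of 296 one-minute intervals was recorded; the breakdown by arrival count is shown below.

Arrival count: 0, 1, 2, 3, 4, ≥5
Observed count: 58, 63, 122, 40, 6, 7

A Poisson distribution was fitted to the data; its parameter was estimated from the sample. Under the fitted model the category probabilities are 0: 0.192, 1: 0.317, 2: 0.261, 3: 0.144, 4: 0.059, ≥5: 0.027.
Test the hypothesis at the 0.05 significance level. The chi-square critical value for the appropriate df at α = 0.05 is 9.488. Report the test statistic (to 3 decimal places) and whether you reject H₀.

43.879; reject

Expected counts E_i = n·p_i: 296×0.192 = 56.832, 296×0.317 = 93.832, 296×0.261 = 77.256, 296×0.144 = 42.624, 296×0.059 = 17.464, 296×0.027 = 7.992.
χ² = (58−56.832)²/56.832 + (63−93.832)²/93.832 + (122−77.256)²/77.256 + (40−42.624)²/42.624 + (6−17.464)²/17.464 + (7−7.992)²/7.992
   = 0.0240 + 10.1310 + 25.9142 + 0.1615 + 7.5254 + 0.1231
Sum = 43.879
df = 4. Since 43.879 > 9.488, we reject H₀.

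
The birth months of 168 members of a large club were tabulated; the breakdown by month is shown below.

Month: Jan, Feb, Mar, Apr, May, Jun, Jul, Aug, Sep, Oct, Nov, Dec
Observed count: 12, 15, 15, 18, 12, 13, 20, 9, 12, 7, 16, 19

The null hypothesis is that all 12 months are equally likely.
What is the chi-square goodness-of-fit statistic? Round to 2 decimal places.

Expected count for each of the 12 categories: 168/12 = 14.
χ² = (12−14)²/14 + (15−14)²/14 + (15−14)²/14 + (18−14)²/14 + (12−14)²/14 + (13−14)²/14 + (20−14)²/14 + (9−14)²/14 + (12−14)²/14 + (7−14)²/14 + (16−14)²/14 + (19−14)²/14
   = 0.286 + 0.071 + 0.071 + 1.143 + 0.286 + 0.071 + 2.571 + 1.786 + 0.286 + 3.500 + 0.286 + 1.786
Sum = 12.14

12.14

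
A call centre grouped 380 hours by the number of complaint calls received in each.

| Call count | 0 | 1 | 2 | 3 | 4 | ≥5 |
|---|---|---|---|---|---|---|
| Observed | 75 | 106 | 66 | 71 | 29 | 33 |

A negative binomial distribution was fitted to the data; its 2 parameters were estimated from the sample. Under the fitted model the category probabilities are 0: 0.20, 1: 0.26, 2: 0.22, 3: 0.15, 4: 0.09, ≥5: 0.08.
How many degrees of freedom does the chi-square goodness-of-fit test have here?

There are k = 6 categories and 2 parameters estimated from the data, so df = 6 − 1 − 2 = 3.

3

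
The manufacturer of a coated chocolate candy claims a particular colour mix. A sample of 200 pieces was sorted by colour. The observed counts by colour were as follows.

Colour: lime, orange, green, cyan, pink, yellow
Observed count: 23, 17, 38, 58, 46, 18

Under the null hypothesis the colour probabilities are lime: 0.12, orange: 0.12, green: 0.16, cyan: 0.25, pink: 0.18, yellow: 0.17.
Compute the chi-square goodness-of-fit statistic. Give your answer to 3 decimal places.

Expected counts E_i = n·p_i: 200×0.12 = 24, 200×0.12 = 24, 200×0.16 = 32, 200×0.25 = 50, 200×0.18 = 36, 200×0.17 = 34.
cat         O        E   (O−E)²/E
lime       23       24     0.0417
orange     17       24     2.0417
green      38       32     1.1250
cyan       58       50     1.2800
pink       46       36     2.7778
yellow     18       34     7.5294
Sum = 14.796

14.796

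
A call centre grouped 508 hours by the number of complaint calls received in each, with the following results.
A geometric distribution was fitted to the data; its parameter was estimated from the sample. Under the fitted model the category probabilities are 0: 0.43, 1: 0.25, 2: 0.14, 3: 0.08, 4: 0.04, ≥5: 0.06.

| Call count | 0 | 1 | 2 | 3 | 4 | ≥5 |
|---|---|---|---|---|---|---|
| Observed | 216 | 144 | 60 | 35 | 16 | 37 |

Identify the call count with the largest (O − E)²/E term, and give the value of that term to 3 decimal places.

1, 2.276

Expected counts E_i = n·p_i: 508×0.43 = 218.44, 508×0.25 = 127, 508×0.14 = 71.12, 508×0.08 = 40.64, 508×0.04 = 20.32, 508×0.06 = 30.48.
cat         O        E   (O−E)²/E
0         216   218.44     0.0273
1         144      127     2.2756
2          60    71.12     1.7387
3          35    40.64     0.7827
4          16    20.32     0.9184
≥5         37    30.48     1.3947
The largest term is for 1: 2.276.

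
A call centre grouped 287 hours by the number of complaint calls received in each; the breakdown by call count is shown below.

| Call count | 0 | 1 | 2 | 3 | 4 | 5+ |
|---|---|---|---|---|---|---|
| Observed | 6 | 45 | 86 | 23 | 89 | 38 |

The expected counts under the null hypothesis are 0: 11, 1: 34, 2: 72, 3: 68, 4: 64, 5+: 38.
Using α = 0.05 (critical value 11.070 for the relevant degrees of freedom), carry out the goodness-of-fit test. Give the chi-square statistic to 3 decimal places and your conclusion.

48.099; reject

0: (6 − 11)²/11 = 25/11 = 2.2727
1: (45 − 34)²/34 = 121/34 = 3.5588
2: (86 − 72)²/72 = 196/72 = 2.7222
3: (23 − 68)²/68 = 2025/68 = 29.7794
4: (89 − 64)²/64 = 625/64 = 9.7656
5+: (38 − 38)²/38 = 0/38 = 0.0000
Sum = 48.099
df = 5. Since 48.099 > 11.070, we reject H₀.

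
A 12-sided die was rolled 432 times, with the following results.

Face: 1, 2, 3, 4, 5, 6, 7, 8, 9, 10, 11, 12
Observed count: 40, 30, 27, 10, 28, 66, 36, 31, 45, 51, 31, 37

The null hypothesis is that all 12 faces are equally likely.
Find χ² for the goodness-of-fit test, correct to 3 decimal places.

59.167

Expected count for each of the 12 categories: 432/12 = 36.
χ² = (40−36)²/36 + (30−36)²/36 + (27−36)²/36 + (10−36)²/36 + (28−36)²/36 + (66−36)²/36 + (36−36)²/36 + (31−36)²/36 + (45−36)²/36 + (51−36)²/36 + (31−36)²/36 + (37−36)²/36
   = 0.4444 + 1.0000 + 2.2500 + 18.7778 + 1.7778 + 25.0000 + 0.0000 + 0.6944 + 2.2500 + 6.2500 + 0.6944 + 0.0278
Sum = 59.167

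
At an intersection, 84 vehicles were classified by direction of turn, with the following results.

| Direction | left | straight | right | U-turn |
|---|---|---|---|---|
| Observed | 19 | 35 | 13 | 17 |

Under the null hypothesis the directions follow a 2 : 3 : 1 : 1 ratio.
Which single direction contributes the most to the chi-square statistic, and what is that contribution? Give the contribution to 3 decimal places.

U-turn, 2.083

Ratio total = 7. Expected counts: 84×2/7 = 24, 84×3/7 = 36, 84×1/7 = 12, 84×1/7 = 12.
cat           O        E   (O−E)²/E
left         19       24     1.0417
straight     35       36     0.0278
right        13       12     0.0833
U-turn       17       12     2.0833
The largest term is for U-turn: 2.083.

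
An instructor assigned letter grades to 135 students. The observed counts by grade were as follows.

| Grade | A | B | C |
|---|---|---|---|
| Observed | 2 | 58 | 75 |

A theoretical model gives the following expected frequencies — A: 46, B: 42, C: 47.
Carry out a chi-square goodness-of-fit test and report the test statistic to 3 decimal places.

64.863

χ² = (2−46)²/46 + (58−42)²/42 + (75−47)²/47
   = 42.0870 + 6.0952 + 16.6809
Sum = 64.863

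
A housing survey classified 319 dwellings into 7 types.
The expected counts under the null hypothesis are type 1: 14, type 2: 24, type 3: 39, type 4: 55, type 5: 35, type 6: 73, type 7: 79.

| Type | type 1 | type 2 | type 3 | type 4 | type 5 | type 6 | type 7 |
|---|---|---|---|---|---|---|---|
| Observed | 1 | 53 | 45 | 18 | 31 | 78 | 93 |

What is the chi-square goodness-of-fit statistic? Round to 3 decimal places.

76.208

χ² = (1−14)²/14 + (53−24)²/24 + (45−39)²/39 + (18−55)²/55 + (31−35)²/35 + (78−73)²/73 + (93−79)²/79
   = 12.0714 + 35.0417 + 0.9231 + 24.8909 + 0.4571 + 0.3425 + 2.4810
Sum = 76.208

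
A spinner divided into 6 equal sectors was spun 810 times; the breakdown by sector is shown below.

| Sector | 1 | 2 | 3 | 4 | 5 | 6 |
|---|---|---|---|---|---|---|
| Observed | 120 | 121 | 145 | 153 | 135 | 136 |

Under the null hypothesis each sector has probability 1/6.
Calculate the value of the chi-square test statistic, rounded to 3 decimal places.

Under H₀ each category has probability 1/6, so each expected count is 810/6 = 135.
χ² = (120−135)²/135 + (121−135)²/135 + (145−135)²/135 + (153−135)²/135 + (135−135)²/135 + (136−135)²/135
   = 1.6667 + 1.4519 + 0.7407 + 2.4000 + 0.0000 + 0.0074
Sum = 6.267

6.267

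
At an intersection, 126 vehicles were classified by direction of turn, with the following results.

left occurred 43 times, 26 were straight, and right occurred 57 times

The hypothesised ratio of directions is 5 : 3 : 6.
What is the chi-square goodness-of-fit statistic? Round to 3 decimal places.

Ratio total = 14. Expected counts: 126×5/14 = 45, 126×3/14 = 27, 126×6/14 = 54.
left: (43 − 45)²/45 = 4/45 = 0.0889
straight: (26 − 27)²/27 = 1/27 = 0.0370
right: (57 − 54)²/54 = 9/54 = 0.1667
Sum = 0.293

0.293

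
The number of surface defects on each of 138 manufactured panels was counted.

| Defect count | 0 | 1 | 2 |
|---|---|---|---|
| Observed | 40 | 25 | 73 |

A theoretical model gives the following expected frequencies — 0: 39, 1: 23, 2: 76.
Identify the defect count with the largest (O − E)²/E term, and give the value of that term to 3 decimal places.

1, 0.174

χ² = (40−39)²/39 + (25−23)²/23 + (73−76)²/76
   = 0.0256 + 0.1739 + 0.1184
The largest term is for 1: 0.174.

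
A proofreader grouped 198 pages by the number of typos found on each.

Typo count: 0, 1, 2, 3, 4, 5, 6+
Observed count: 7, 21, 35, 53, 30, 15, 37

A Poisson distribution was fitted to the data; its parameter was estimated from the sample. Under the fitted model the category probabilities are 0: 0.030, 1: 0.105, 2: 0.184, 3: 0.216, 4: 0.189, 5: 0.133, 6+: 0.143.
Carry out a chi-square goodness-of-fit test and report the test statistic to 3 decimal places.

Expected counts E_i = n·p_i: 198×0.030 = 5.94, 198×0.105 = 20.79, 198×0.184 = 36.432, 198×0.216 = 42.768, 198×0.189 = 37.422, 198×0.133 = 26.334, 198×0.143 = 28.314.
cat         O        E   (O−E)²/E
0           7     5.94     0.1892
1          21    20.79     0.0021
2          35   36.432     0.0563
3          53   42.768     2.4479
4          30   37.422     1.4720
5          15   26.334     4.8781
6+         37   28.314     2.6646
Sum = 11.710

11.710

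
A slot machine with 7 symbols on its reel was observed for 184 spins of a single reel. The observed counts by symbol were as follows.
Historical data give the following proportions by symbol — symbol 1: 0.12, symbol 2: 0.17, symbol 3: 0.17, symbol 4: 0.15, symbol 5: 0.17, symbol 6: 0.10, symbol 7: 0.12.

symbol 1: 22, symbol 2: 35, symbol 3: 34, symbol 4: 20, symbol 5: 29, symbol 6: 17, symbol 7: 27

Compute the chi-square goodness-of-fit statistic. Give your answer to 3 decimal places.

4.141

Expected counts E_i = n·p_i: 184×0.12 = 22.08, 184×0.17 = 31.28, 184×0.17 = 31.28, 184×0.15 = 27.6, 184×0.17 = 31.28, 184×0.10 = 18.4, 184×0.12 = 22.08.
cat           O        E   (O−E)²/E
symbol 1     22    22.08     0.0003
symbol 2     35    31.28     0.4424
symbol 3     34    31.28     0.2365
symbol 4     20     27.6     2.0928
symbol 5     29    31.28     0.1662
symbol 6     17     18.4     0.1065
symbol 7     27    22.08     1.0963
Sum = 4.141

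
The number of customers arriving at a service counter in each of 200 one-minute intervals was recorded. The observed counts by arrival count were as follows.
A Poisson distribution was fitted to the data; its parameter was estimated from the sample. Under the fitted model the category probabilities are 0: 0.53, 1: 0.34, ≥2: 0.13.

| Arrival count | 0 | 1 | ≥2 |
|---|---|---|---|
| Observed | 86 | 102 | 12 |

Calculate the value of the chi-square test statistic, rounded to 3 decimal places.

28.312

Expected counts E_i = n·p_i: 200×0.53 = 106, 200×0.34 = 68, 200×0.13 = 26.
χ² = (86−106)²/106 + (102−68)²/68 + (12−26)²/26
   = 3.7736 + 17.0000 + 7.5385
Sum = 28.312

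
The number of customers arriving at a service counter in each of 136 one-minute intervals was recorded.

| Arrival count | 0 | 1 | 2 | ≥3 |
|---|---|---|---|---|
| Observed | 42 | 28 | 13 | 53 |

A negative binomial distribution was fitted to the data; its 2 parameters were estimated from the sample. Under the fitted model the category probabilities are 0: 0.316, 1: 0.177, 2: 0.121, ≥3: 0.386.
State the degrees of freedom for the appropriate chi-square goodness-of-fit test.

1

There are k = 4 categories and 2 parameters estimated from the data, so df = 4 − 1 − 2 = 1.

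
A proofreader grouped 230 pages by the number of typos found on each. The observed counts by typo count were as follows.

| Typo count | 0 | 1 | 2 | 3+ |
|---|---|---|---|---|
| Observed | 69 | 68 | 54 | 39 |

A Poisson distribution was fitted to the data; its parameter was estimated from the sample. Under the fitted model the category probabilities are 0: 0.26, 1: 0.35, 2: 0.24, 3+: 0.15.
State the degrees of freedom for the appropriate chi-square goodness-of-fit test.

2

There are k = 4 categories and 1 parameter estimated from the data, so df = 4 − 1 − 1 = 2.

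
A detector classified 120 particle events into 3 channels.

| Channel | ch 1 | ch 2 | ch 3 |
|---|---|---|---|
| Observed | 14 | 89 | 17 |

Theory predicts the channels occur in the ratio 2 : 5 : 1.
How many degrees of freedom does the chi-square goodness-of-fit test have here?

There are k = 3 categories and no parameters were estimated from the data, so df = 3 − 1 = 2.

2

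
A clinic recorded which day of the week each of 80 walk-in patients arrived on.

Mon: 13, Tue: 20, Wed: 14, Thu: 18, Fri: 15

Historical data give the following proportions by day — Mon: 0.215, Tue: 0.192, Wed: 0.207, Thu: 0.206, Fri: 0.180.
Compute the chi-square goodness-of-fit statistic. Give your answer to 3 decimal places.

2.988

Expected counts E_i = n·p_i: 80×0.215 = 17.2, 80×0.192 = 15.36, 80×0.207 = 16.56, 80×0.206 = 16.48, 80×0.180 = 14.4.
χ² = (13−17.2)²/17.2 + (20−15.36)²/15.36 + (14−16.56)²/16.56 + (18−16.48)²/16.48 + (15−14.4)²/14.4
   = 1.0256 + 1.4017 + 0.3957 + 0.1402 + 0.0250
Sum = 2.988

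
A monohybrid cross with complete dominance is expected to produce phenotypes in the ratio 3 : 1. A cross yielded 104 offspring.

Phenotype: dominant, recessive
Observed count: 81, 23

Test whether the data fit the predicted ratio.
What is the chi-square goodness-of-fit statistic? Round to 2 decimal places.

0.46

Ratio total = 4. Expected counts: 104×3/4 = 78, 104×1/4 = 26.
χ² = (81−78)²/78 + (23−26)²/26
   = 0.115 + 0.346
Sum = 0.46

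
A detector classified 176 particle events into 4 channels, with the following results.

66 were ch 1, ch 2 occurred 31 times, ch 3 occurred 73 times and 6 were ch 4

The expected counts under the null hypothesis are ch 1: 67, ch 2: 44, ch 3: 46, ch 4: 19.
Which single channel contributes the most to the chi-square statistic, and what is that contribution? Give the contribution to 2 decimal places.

ch 3, 15.85

ch 1: (66 − 67)²/67 = 1/67 = 0.015
ch 2: (31 − 44)²/44 = 169/44 = 3.841
ch 3: (73 − 46)²/46 = 729/46 = 15.848
ch 4: (6 − 19)²/19 = 169/19 = 8.895
The largest term is for ch 3: 15.85.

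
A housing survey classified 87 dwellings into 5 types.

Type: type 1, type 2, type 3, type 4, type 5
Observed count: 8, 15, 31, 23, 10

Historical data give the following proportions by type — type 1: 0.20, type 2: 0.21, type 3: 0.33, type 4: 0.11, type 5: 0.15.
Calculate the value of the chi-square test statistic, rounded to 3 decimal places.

25.406

Expected counts E_i = n·p_i: 87×0.20 = 17.4, 87×0.21 = 18.27, 87×0.33 = 28.71, 87×0.11 = 9.57, 87×0.15 = 13.05.
cat         O        E   (O−E)²/E
type 1      8     17.4     5.0782
type 2     15    18.27     0.5853
type 3     31    28.71     0.1827
type 4     23     9.57    18.8469
type 5     10    13.05     0.7128
Sum = 25.406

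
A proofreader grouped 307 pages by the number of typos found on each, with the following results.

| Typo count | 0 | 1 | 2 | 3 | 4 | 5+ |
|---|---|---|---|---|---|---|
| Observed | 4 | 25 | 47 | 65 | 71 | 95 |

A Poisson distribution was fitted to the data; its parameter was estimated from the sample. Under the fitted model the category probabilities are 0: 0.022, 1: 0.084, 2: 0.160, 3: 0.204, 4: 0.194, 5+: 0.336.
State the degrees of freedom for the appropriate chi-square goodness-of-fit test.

There are k = 6 categories and 1 parameter estimated from the data, so df = 6 − 1 − 1 = 4.

4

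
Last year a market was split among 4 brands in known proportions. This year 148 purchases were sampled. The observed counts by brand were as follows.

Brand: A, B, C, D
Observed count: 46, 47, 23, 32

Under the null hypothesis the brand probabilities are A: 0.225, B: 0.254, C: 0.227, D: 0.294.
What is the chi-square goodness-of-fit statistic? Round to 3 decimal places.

Expected counts E_i = n·p_i: 148×0.225 = 33.3, 148×0.254 = 37.592, 148×0.227 = 33.596, 148×0.294 = 43.512.
A: (46 − 33.3)²/33.3 = 161.29/33.3 = 4.8435
B: (47 − 37.592)²/37.592 = 88.510464/37.592 = 2.3545
C: (23 − 33.596)²/33.596 = 112.275216/33.596 = 3.3419
D: (32 − 43.512)²/43.512 = 132.526144/43.512 = 3.0457
Sum = 13.586

13.586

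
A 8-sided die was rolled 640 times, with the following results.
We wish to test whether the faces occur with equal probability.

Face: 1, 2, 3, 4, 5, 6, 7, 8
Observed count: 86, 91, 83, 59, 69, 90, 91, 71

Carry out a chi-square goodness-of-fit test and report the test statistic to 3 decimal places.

12.875

Under H₀ each category has probability 1/8, so each expected count is 640/8 = 80.
cat         O        E   (O−E)²/E
1          86       80     0.4500
2          91       80     1.5125
3          83       80     0.1125
4          59       80     5.5125
5          69       80     1.5125
6          90       80     1.2500
7          91       80     1.5125
8          71       80     1.0125
Sum = 12.875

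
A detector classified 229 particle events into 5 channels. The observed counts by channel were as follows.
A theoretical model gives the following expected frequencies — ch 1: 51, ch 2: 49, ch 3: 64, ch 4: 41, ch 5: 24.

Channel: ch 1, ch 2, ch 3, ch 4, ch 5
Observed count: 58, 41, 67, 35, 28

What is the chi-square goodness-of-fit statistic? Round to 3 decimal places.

cat         O        E   (O−E)²/E
ch 1       58       51     0.9608
ch 2       41       49     1.3061
ch 3       67       64     0.1406
ch 4       35       41     0.8780
ch 5       28       24     0.6667
Sum = 3.952

3.952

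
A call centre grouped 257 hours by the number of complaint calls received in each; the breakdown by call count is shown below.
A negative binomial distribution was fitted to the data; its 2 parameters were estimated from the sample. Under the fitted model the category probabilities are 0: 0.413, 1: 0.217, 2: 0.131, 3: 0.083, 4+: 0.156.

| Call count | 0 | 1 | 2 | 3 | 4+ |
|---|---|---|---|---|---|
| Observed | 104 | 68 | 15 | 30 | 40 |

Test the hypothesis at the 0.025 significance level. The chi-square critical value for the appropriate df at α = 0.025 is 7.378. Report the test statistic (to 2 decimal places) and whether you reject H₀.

Expected counts E_i = n·p_i: 257×0.413 = 106.141, 257×0.217 = 55.769, 257×0.131 = 33.667, 257×0.083 = 21.331, 257×0.156 = 40.092.
0: (104 − 106.141)²/106.141 = 4.583881/106.141 = 0.043
1: (68 − 55.769)²/55.769 = 149.597361/55.769 = 2.682
2: (15 − 33.667)²/33.667 = 348.456889/33.667 = 10.350
3: (30 − 21.331)²/21.331 = 75.151561/21.331 = 3.523
4+: (40 − 40.092)²/40.092 = 0.008464/40.092 = 0.000
Sum = 16.60
df = 2. Since 16.60 > 7.378, we reject H₀.

16.60; reject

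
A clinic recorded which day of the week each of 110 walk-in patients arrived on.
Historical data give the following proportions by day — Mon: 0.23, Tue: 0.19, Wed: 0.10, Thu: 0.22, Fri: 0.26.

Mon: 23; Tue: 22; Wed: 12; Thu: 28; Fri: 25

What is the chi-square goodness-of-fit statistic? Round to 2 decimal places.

1.41

Expected counts E_i = n·p_i: 110×0.23 = 25.3, 110×0.19 = 20.9, 110×0.10 = 11, 110×0.22 = 24.2, 110×0.26 = 28.6.
χ² = (23−25.3)²/25.3 + (22−20.9)²/20.9 + (12−11)²/11 + (28−24.2)²/24.2 + (25−28.6)²/28.6
   = 0.209 + 0.058 + 0.091 + 0.597 + 0.453
Sum = 1.41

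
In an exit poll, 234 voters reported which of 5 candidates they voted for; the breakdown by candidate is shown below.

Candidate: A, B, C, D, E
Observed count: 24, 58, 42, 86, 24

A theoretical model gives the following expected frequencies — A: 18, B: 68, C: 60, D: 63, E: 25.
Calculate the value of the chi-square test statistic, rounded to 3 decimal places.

17.307

A: (24 − 18)²/18 = 36/18 = 2.0000
B: (58 − 68)²/68 = 100/68 = 1.4706
C: (42 − 60)²/60 = 324/60 = 5.4000
D: (86 − 63)²/63 = 529/63 = 8.3968
E: (24 − 25)²/25 = 1/25 = 0.0400
Sum = 17.307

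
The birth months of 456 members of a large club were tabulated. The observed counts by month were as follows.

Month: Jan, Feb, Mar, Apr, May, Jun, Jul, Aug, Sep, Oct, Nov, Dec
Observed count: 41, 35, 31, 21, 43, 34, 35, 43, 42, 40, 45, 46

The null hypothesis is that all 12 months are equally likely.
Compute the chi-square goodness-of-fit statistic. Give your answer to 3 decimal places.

Expected count for each of the 12 categories: 456/12 = 38.
cat         O        E   (O−E)²/E
Jan        41       38     0.2368
Feb        35       38     0.2368
Mar        31       38     1.2895
Apr        21       38     7.6053
May        43       38     0.6579
Jun        34       38     0.4211
Jul        35       38     0.2368
Aug        43       38     0.6579
Sep        42       38     0.4211
Oct        40       38     0.1053
Nov        45       38     1.2895
Dec        46       38     1.6842
Sum = 14.842

14.842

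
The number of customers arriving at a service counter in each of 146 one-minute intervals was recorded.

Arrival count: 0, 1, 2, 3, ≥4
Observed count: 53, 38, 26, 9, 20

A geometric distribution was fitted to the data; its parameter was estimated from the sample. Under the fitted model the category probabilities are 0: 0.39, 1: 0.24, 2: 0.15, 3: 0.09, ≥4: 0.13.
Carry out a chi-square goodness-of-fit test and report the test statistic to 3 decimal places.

Expected counts E_i = n·p_i: 146×0.39 = 56.94, 146×0.24 = 35.04, 146×0.15 = 21.9, 146×0.09 = 13.14, 146×0.13 = 18.98.
χ² = (53−56.94)²/56.94 + (38−35.04)²/35.04 + (26−21.9)²/21.9 + (9−13.14)²/13.14 + (20−18.98)²/18.98
   = 0.2726 + 0.2500 + 0.7676 + 1.3044 + 0.0548
Sum = 2.649

2.649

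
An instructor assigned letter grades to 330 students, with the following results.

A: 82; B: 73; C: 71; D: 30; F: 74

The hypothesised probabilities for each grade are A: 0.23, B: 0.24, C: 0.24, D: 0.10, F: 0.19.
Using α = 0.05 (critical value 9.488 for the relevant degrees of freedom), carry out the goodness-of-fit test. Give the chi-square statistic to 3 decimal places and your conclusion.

4.134; do not reject

Expected counts E_i = n·p_i: 330×0.23 = 75.9, 330×0.24 = 79.2, 330×0.24 = 79.2, 330×0.10 = 33, 330×0.19 = 62.7.
A: (82 − 75.9)²/75.9 = 37.21/75.9 = 0.4903
B: (73 − 79.2)²/79.2 = 38.44/79.2 = 0.4854
C: (71 − 79.2)²/79.2 = 67.24/79.2 = 0.8490
D: (30 − 33)²/33 = 9/33 = 0.2727
F: (74 − 62.7)²/62.7 = 127.69/62.7 = 2.0365
Sum = 4.134
df = 4. Since 4.134 < 9.488, we do not reject H₀.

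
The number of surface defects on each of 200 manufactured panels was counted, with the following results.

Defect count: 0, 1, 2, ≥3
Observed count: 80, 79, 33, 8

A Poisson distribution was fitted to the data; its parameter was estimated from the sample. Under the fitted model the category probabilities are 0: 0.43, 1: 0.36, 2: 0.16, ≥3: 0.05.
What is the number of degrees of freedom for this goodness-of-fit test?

There are k = 4 categories and 1 parameter estimated from the data, so df = 4 − 1 − 1 = 2.

2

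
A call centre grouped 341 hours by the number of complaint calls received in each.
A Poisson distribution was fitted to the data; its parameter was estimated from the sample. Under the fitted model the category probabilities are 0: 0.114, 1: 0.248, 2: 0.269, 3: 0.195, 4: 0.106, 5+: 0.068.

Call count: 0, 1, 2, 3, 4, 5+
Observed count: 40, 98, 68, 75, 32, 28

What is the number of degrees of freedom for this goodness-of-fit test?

There are k = 6 categories and 1 parameter estimated from the data, so df = 6 − 1 − 1 = 4.

4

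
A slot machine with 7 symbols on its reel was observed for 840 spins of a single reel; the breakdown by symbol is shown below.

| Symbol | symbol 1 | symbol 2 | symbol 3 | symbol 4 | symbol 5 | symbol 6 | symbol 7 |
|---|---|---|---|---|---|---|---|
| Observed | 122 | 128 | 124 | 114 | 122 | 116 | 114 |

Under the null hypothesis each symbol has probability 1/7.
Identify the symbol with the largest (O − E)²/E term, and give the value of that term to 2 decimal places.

Expected count for each of the 7 categories: 840/7 = 120.
cat           O        E   (O−E)²/E
symbol 1    122      120      0.033
symbol 2    128      120      0.533
symbol 3    124      120      0.133
symbol 4    114      120      0.300
symbol 5    122      120      0.033
symbol 6    116      120      0.133
symbol 7    114      120      0.300
The largest term is for symbol 2: 0.53.

symbol 2, 0.53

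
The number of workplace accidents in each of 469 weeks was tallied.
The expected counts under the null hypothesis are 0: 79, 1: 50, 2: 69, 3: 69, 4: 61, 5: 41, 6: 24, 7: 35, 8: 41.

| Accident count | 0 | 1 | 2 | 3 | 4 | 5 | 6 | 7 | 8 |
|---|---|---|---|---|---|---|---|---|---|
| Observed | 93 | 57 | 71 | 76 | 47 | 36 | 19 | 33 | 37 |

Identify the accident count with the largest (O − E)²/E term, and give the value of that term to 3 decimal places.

4, 3.213

0: (93 − 79)²/79 = 196/79 = 2.4810
1: (57 − 50)²/50 = 49/50 = 0.9800
2: (71 − 69)²/69 = 4/69 = 0.0580
3: (76 − 69)²/69 = 49/69 = 0.7101
4: (47 − 61)²/61 = 196/61 = 3.2131
5: (36 − 41)²/41 = 25/41 = 0.6098
6: (19 − 24)²/24 = 25/24 = 1.0417
7: (33 − 35)²/35 = 4/35 = 0.1143
8: (37 − 41)²/41 = 16/41 = 0.3902
The largest term is for 4: 3.213.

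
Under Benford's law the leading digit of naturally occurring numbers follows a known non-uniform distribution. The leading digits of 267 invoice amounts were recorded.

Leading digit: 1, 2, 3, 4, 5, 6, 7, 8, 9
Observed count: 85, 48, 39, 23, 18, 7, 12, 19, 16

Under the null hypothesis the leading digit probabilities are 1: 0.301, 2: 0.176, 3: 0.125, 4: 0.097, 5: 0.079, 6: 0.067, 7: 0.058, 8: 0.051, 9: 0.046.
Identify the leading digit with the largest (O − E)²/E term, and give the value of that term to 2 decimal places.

6, 6.63

Expected counts E_i = n·p_i: 267×0.301 = 80.367, 267×0.176 = 46.992, 267×0.125 = 33.375, 267×0.097 = 25.899, 267×0.079 = 21.093, 267×0.067 = 17.889, 267×0.058 = 15.486, 267×0.051 = 13.617, 267×0.046 = 12.282.
cat         O        E   (O−E)²/E
1          85   80.367      0.267
2          48   46.992      0.022
3          39   33.375      0.948
4          23   25.899      0.324
5          18   21.093      0.454
6           7   17.889      6.628
7          12   15.486      0.785
8          19   13.617      2.128
9          16   12.282      1.126
The largest term is for 6: 6.63.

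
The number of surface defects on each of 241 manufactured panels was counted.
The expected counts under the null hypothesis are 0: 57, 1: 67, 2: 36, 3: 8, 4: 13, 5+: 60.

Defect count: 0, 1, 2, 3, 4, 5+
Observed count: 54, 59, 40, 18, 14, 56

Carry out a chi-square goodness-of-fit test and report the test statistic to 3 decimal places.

14.401

χ² = (54−57)²/57 + (59−67)²/67 + (40−36)²/36 + (18−8)²/8 + (14−13)²/13 + (56−60)²/60
   = 0.1579 + 0.9552 + 0.4444 + 12.5000 + 0.0769 + 0.2667
Sum = 14.401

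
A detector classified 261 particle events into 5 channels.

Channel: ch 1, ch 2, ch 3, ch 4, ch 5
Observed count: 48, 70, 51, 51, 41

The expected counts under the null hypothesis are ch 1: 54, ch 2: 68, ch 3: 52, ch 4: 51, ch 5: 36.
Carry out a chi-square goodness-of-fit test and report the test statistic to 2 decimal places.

χ² = (48−54)²/54 + (70−68)²/68 + (51−52)²/52 + (51−51)²/51 + (41−36)²/36
   = 0.667 + 0.059 + 0.019 + 0.000 + 0.694
Sum = 1.44

1.44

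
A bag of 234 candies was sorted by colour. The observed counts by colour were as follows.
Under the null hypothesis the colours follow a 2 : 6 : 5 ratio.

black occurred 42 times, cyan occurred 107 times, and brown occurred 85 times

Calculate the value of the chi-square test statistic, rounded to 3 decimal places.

Ratio total = 13. Expected counts: 234×2/13 = 36, 234×6/13 = 108, 234×5/13 = 90.
black: (42 − 36)²/36 = 36/36 = 1.0000
cyan: (107 − 108)²/108 = 1/108 = 0.0093
brown: (85 − 90)²/90 = 25/90 = 0.2778
Sum = 1.287

1.287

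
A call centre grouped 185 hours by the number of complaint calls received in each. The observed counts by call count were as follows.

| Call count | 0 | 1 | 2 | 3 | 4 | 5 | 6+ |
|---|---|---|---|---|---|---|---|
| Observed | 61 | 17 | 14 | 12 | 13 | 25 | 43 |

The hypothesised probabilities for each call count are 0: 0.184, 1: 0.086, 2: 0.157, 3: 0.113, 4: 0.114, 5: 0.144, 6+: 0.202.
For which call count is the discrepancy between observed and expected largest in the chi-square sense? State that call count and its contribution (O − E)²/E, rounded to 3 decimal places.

0, 21.353

Expected counts E_i = n·p_i: 185×0.184 = 34.04, 185×0.086 = 15.91, 185×0.157 = 29.045, 185×0.113 = 20.905, 185×0.114 = 21.09, 185×0.144 = 26.64, 185×0.202 = 37.37.
χ² = (61−34.04)²/34.04 + (17−15.91)²/15.91 + (14−29.045)²/29.045 + (12−20.905)²/20.905 + (13−21.09)²/21.09 + (25−26.64)²/26.64 + (43−37.37)²/37.37
   = 21.3526 + 0.0747 + 7.7931 + 3.7933 + 3.1033 + 0.1010 + 0.8482
The largest term is for 0: 21.353.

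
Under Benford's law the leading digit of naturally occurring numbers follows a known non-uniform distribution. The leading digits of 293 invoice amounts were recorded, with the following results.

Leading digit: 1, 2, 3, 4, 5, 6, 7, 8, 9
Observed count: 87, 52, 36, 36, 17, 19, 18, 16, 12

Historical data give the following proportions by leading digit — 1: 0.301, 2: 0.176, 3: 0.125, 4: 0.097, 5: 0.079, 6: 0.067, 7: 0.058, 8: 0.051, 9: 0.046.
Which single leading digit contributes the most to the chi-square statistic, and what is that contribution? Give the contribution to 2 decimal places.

Expected counts E_i = n·p_i: 293×0.301 = 88.193, 293×0.176 = 51.568, 293×0.125 = 36.625, 293×0.097 = 28.421, 293×0.079 = 23.147, 293×0.067 = 19.631, 293×0.058 = 16.994, 293×0.051 = 14.943, 293×0.046 = 13.478.
1: (87 − 88.193)²/88.193 = 1.423249/88.193 = 0.016
2: (52 − 51.568)²/51.568 = 0.186624/51.568 = 0.004
3: (36 − 36.625)²/36.625 = 0.390625/36.625 = 0.011
4: (36 − 28.421)²/28.421 = 57.441241/28.421 = 2.021
5: (17 − 23.147)²/23.147 = 37.785609/23.147 = 1.632
6: (19 − 19.631)²/19.631 = 0.398161/19.631 = 0.020
7: (18 − 16.994)²/16.994 = 1.012036/16.994 = 0.060
8: (16 − 14.943)²/14.943 = 1.117249/14.943 = 0.075
9: (12 − 13.478)²/13.478 = 2.184484/13.478 = 0.162
The largest term is for 4: 2.02.

4, 2.02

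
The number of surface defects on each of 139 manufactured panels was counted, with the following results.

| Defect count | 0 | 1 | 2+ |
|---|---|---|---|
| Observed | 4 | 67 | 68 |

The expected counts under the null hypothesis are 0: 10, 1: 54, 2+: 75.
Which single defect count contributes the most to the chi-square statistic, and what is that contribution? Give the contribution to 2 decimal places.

0, 3.60

cat         O        E   (O−E)²/E
0           4       10      3.600
1          67       54      3.130
2+         68       75      0.653
The largest term is for 0: 3.60.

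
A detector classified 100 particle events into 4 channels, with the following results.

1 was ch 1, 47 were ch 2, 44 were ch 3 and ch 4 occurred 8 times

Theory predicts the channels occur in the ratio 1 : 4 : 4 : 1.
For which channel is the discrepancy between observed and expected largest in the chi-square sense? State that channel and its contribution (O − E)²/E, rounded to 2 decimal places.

Ratio total = 10. Expected counts: 100×1/10 = 10, 100×4/10 = 40, 100×4/10 = 40, 100×1/10 = 10.
cat         O        E   (O−E)²/E
ch 1        1       10      8.100
ch 2       47       40      1.225
ch 3       44       40      0.400
ch 4        8       10      0.400
The largest term is for ch 1: 8.10.

ch 1, 8.10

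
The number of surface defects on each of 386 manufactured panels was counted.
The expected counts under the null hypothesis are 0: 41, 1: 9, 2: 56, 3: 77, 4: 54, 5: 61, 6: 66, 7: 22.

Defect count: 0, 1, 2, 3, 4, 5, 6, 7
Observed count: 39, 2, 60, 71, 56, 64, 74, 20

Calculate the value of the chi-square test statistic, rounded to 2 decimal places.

7.67

cat         O        E   (O−E)²/E
0          39       41      0.098
1           2        9      5.444
2          60       56      0.286
3          71       77      0.468
4          56       54      0.074
5          64       61      0.148
6          74       66      0.970
7          20       22      0.182
Sum = 7.67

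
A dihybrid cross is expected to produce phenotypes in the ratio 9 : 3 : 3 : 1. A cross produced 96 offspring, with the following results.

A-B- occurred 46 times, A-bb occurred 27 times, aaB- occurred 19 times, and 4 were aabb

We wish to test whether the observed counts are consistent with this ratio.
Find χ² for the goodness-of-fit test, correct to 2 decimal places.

6.41

Ratio total = 16. Expected counts: 96×9/16 = 54, 96×3/16 = 18, 96×3/16 = 18, 96×1/16 = 6.
cat         O        E   (O−E)²/E
A-B-       46       54      1.185
A-bb       27       18      4.500
aaB-       19       18      0.056
aabb        4        6      0.667
Sum = 6.41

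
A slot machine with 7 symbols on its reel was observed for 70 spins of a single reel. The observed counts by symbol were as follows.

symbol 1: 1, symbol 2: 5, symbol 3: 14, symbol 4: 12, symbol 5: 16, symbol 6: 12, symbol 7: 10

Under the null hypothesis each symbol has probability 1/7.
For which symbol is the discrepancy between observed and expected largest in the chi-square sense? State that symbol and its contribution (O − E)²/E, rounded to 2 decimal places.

symbol 1, 8.10

Under H₀ each category has probability 1/7, so each expected count is 70/7 = 10.
symbol 1: (1 − 10)²/10 = 81/10 = 8.100
symbol 2: (5 − 10)²/10 = 25/10 = 2.500
symbol 3: (14 − 10)²/10 = 16/10 = 1.600
symbol 4: (12 − 10)²/10 = 4/10 = 0.400
symbol 5: (16 − 10)²/10 = 36/10 = 3.600
symbol 6: (12 − 10)²/10 = 4/10 = 0.400
symbol 7: (10 − 10)²/10 = 0/10 = 0.000
The largest term is for symbol 1: 8.10.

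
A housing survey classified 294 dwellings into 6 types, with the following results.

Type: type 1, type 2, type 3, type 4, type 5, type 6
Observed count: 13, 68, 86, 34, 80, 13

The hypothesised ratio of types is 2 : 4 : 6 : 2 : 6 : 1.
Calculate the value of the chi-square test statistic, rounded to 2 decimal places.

12.20

Ratio total = 21. Expected counts: 294×2/21 = 28, 294×4/21 = 56, 294×6/21 = 84, 294×2/21 = 28, 294×6/21 = 84, 294×1/21 = 14.
cat         O        E   (O−E)²/E
type 1     13       28      8.036
type 2     68       56      2.571
type 3     86       84      0.048
type 4     34       28      1.286
type 5     80       84      0.190
type 6     13       14      0.071
Sum = 12.20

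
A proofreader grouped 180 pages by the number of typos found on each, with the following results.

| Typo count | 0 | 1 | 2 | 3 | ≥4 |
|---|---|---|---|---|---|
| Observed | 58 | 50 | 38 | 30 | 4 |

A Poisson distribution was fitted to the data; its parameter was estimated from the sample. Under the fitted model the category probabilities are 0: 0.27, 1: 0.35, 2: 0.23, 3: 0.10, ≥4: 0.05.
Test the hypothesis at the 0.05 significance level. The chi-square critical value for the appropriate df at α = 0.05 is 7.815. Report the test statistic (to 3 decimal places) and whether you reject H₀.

15.558; reject

Expected counts E_i = n·p_i: 180×0.27 = 48.6, 180×0.35 = 63, 180×0.23 = 41.4, 180×0.10 = 18, 180×0.05 = 9.
χ² = (58−48.6)²/48.6 + (50−63)²/63 + (38−41.4)²/41.4 + (30−18)²/18 + (4−9)²/9
   = 1.8181 + 2.6825 + 0.2792 + 8.0000 + 2.7778
Sum = 15.558
df = 3. Since 15.558 > 7.815, we reject H₀.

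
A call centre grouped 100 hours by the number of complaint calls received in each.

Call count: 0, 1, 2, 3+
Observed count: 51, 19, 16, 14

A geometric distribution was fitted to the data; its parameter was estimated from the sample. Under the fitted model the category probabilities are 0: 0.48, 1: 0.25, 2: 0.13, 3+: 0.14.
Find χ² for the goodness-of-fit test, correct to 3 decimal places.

Expected counts E_i = n·p_i: 100×0.48 = 48, 100×0.25 = 25, 100×0.13 = 13, 100×0.14 = 14.
0: (51 − 48)²/48 = 9/48 = 0.1875
1: (19 − 25)²/25 = 36/25 = 1.4400
2: (16 − 13)²/13 = 9/13 = 0.6923
3+: (14 − 14)²/14 = 0/14 = 0.0000
Sum = 2.320

2.320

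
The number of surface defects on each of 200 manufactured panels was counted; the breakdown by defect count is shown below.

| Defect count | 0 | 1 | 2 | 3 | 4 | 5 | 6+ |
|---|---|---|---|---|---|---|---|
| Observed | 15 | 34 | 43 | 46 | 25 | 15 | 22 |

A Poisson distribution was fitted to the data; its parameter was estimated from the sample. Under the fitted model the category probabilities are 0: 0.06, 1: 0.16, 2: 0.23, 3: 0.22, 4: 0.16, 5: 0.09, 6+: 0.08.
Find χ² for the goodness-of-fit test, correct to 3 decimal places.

5.443

Expected counts E_i = n·p_i: 200×0.06 = 12, 200×0.16 = 32, 200×0.23 = 46, 200×0.22 = 44, 200×0.16 = 32, 200×0.09 = 18, 200×0.08 = 16.
cat         O        E   (O−E)²/E
0          15       12     0.7500
1          34       32     0.1250
2          43       46     0.1957
3          46       44     0.0909
4          25       32     1.5313
5          15       18     0.5000
6+         22       16     2.2500
Sum = 5.443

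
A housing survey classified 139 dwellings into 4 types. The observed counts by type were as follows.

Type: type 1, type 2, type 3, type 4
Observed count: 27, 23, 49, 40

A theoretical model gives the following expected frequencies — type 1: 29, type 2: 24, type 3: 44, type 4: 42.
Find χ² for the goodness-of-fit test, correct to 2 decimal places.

0.84

χ² = (27−29)²/29 + (23−24)²/24 + (49−44)²/44 + (40−42)²/42
   = 0.138 + 0.042 + 0.568 + 0.095
Sum = 0.84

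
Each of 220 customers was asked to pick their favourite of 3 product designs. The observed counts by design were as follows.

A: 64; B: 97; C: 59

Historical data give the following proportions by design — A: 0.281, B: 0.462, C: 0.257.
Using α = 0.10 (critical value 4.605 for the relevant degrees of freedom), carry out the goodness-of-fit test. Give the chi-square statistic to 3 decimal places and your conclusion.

0.396; do not reject

Expected counts E_i = n·p_i: 220×0.281 = 61.82, 220×0.462 = 101.64, 220×0.257 = 56.54.
A: (64 − 61.82)²/61.82 = 4.7524/61.82 = 0.0769
B: (97 − 101.64)²/101.64 = 21.5296/101.64 = 0.2118
C: (59 − 56.54)²/56.54 = 6.0516/56.54 = 0.1070
Sum = 0.396
df = 2. Since 0.396 < 4.605, we do not reject H₀.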